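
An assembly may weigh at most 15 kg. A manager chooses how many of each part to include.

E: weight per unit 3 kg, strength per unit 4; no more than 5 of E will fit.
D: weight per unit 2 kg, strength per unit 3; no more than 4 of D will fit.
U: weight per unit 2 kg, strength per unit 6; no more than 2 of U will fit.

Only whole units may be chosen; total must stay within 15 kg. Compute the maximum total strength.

This is a bounded integer knapsack.
3×E, 1×D, and 2×U: weight 15 ≤ 15, strength 3·4 + 1·3 + 2·6 = 27.
1×E, 4×D, and 2×U: weight 15 ≤ 15, strength 1·4 + 4·3 + 2·6 = 28.
Best is 28.

28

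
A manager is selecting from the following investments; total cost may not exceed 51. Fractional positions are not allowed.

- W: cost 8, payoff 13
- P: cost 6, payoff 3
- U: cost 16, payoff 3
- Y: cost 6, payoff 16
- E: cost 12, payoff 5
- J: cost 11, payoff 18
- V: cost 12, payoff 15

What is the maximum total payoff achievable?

Allowing fractional choices, the relaxed optimum would be about 68.3, but investments are indivisible.
W + P + Y + J + V: cost 8 + 6 + 6 + 11 + 12 = 43 ≤ 51, payoff 13 + 3 + 16 + 18 + 15 = 65.
W + Y + E + J + V: cost 8 + 6 + 12 + 11 + 12 = 49 ≤ 51, payoff 13 + 16 + 5 + 18 + 15 = 67.
Best is W, Y, E, J, and V with total payoff 67.

67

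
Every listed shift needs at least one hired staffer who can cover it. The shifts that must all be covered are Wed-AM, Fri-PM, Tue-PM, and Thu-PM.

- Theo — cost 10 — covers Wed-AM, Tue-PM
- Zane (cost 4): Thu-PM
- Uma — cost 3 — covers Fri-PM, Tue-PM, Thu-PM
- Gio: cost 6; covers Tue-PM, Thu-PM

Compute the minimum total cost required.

Choose Theo and Uma: together they cover Wed-AM, Fri-PM, Tue-PM, Thu-PM — every shift.
Total cost: 10 + 3 = 13.

13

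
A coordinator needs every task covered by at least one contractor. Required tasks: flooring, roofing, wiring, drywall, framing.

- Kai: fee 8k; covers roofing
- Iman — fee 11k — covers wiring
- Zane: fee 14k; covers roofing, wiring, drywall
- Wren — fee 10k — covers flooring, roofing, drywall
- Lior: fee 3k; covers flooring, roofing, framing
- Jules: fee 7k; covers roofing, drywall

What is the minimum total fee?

17

This is a weighted set-cover instance.
Choose Zane and Lior: together they cover flooring, roofing, wiring, drywall, framing — every task.
Total fee: 14 + 3 = 17.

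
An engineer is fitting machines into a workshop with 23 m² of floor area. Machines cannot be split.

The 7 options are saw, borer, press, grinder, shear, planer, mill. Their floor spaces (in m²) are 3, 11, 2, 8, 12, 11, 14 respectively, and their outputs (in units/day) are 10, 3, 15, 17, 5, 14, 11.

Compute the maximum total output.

46

Take press, grinder, and planer: floor space 2 + 8 + 11 = 21 ≤ 23, output 15 + 17 + 14 = 46.
No other feasible combination does better.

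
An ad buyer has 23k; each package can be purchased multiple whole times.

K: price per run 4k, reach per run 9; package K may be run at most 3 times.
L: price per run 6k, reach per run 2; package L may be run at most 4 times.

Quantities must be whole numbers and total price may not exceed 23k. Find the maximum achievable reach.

29

Take 3×K and 1×L: price 18 ≤ 23, reach 3·9 + 1·2 = 29.
K has the best ratio (9/4) and is taken to its limit of 3; remaining capacity is filled optimally with the others.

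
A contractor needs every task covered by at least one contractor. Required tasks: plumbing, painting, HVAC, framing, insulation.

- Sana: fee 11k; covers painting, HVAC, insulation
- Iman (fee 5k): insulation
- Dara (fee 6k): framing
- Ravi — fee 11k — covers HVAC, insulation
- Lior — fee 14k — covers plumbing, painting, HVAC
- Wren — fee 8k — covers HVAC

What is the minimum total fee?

25

This is an integer covering problem.
The greedy cost-per-new-task heuristic would pick Sana, Dara, and Lior for 31, but a cheaper cover exists.
Choose Iman, Dara, and Lior: together they cover plumbing, painting, HVAC, framing, insulation — every task.
Total fee: 5 + 6 + 14 = 25.
No cover costs less than 25.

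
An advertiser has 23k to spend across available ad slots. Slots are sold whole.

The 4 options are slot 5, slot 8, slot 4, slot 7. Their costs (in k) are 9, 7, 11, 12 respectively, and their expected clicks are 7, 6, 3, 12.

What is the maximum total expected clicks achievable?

19

This is a 0-1 knapsack instance.
Allowing fractional choices, the relaxed optimum would be about 21.1, but ad slots are indivisible.
slot 8 + slot 7: cost 7 + 12 = 19 ≤ 23, expected clicks 6 + 12 = 18.
slot 4 + slot 7: cost 11 + 12 = 23 ≤ 23, expected clicks 3 + 12 = 15.
slot 5 + slot 7: cost 9 + 12 = 21 ≤ 23, expected clicks 7 + 12 = 19.
Best is slot 5 and slot 7 with total expected clicks 19.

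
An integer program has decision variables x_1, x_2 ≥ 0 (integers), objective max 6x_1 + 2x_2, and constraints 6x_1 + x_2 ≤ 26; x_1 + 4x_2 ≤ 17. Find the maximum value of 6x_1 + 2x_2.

Relaxing integrality, the LP optimum is 29.30 at (x_1,x_2) = (3.78, 3.3), which is not an integer point.
(x_1,x_2)=(4,2): 6·4+1·2=26≤26, 1·4+4·2=12≤17, objective 28.
(x_1,x_2)=(4,1): 6·4+1·1=25≤26, 1·4+4·1=8≤17, objective 26.
(x_1,x_2)=(3,3): 6·3+1·3=21≤26, 1·3+4·3=15≤17, objective 24.
The best lattice point is (4,2), giving 28.

28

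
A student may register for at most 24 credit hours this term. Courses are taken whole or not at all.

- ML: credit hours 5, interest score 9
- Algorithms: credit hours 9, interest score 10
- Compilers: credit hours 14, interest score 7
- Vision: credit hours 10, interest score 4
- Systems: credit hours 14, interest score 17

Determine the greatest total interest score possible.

27

Allowing fractional choices, the relaxed optimum would be about 31.6, but courses are indivisible.
ML + Systems: credit hours 5 + 14 = 19 ≤ 24, interest score 9 + 17 = 26.
Algorithms + Systems: credit hours 9 + 14 = 23 ≤ 24, interest score 10 + 17 = 27.
Best is Algorithms and Systems with total interest score 27.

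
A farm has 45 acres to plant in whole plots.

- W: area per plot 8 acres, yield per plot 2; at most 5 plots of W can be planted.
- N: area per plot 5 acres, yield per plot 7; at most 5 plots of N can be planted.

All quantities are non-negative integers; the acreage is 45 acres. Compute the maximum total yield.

39

N has the best ratio (7/5); taking only N gives at most 5×7 = 35 (stopped by the supply cap of 5).
Mixing does better — 2×W and 5×N: area 41 ≤ 45, yield 2·2 + 5·7 = 39.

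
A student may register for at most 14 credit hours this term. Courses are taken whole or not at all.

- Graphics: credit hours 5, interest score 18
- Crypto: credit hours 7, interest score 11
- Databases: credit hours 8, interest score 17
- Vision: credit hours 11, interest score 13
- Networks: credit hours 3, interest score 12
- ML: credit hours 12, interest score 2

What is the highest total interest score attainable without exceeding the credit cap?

Treat it as a binary knapsack problem.
Take Graphics and Databases: credit hours 5 + 8 = 13 ≤ 14, interest score 18 + 17 = 35.
No other feasible combination does better.

35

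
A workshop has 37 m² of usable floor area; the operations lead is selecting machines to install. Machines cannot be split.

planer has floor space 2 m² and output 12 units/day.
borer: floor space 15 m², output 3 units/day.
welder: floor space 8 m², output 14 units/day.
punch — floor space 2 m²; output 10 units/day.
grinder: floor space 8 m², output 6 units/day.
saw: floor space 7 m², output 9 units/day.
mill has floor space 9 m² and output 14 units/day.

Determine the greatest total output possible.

This is a 0-1 knapsack instance.
Take planer, welder, punch, grinder, saw, and mill: floor space 2 + 8 + 2 + 8 + 7 + 9 = 36 ≤ 37, output 12 + 14 + 10 + 6 + 9 + 14 = 65.
No other feasible combination does better.

65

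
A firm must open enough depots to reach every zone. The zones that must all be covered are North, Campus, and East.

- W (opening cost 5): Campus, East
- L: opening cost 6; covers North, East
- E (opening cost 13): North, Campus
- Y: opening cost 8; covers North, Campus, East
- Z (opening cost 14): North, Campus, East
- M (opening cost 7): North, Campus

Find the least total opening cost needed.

The greedy cost-per-new-zone heuristic would pick W and L for 11, but a cheaper cover exists.
Y alone covers North, Campus, East — every zone.
Total opening cost: 8.
No cover costs less than 8.

8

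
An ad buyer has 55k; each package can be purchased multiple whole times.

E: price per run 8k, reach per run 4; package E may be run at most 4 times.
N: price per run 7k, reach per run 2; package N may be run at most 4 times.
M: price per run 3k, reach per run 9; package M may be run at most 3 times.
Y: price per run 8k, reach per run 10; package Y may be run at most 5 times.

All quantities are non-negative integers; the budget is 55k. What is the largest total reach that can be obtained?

M has the best ratio (9/3); taking only M gives at most 3×9 = 27 (stopped by the supply cap of 3).
Mixing does better — 3×M and 5×Y: price 49 ≤ 55, reach 3·9 + 5·10 = 77.

77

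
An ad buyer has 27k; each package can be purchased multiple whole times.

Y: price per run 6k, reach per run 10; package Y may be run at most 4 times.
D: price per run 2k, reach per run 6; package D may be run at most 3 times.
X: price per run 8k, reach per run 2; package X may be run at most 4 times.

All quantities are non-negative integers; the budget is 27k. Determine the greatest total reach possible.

Take 3×Y and 3×D: price 24 ≤ 27, reach 3·10 + 3·6 = 48.
D has the best ratio (6/2) and is taken to its limit of 3; remaining capacity is filled optimally with the others.

48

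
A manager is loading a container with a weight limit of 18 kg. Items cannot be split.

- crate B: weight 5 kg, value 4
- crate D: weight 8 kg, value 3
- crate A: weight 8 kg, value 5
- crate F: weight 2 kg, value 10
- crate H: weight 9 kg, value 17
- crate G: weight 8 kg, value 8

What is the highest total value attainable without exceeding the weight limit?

Allowing fractional choices, the relaxed optimum would be about 34.0, but items are indivisible.
crate H + crate G: weight 9 + 8 = 17 ≤ 18, value 17 + 8 = 25.
crate F + crate H: weight 2 + 9 = 11 ≤ 18, value 10 + 17 = 27.
crate B + crate F + crate H: weight 5 + 2 + 9 = 16 ≤ 18, value 4 + 10 + 17 = 31.
Best is crate B, crate F, and crate H with total value 31.

31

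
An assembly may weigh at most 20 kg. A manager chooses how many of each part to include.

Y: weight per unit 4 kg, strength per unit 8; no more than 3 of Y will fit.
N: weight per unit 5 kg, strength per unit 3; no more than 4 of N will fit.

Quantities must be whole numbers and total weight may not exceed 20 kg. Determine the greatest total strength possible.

27

Y has the best ratio (8/4); taking only Y gives at most 3×8 = 24 (stopped by the supply cap of 3).
Mixing does better — 3×Y and 1×N: weight 17 ≤ 20, strength 3·8 + 1·3 = 27.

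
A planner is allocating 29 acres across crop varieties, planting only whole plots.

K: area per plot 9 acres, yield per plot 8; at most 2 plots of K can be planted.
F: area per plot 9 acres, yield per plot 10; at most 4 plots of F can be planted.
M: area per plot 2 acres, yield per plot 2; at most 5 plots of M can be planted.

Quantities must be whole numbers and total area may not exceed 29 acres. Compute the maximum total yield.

32

Take 3×F and 1×M: area 29 ≤ 29, yield 3·10 + 1·2 = 32.
No other integer combination yields more.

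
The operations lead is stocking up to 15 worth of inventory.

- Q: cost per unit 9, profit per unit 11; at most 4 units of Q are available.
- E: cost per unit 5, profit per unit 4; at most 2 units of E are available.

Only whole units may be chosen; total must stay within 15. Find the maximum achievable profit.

15

1×Q: cost 9 ≤ 15, profit 1·11 = 11.
1×Q and 1×E: cost 14 ≤ 15, profit 1·11 + 1·4 = 15.
Best is 15.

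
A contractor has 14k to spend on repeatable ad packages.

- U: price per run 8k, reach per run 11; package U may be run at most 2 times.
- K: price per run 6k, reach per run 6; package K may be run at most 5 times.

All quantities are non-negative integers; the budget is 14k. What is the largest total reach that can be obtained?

2×K: price 12 ≤ 14, reach 2·6 = 12.
1×U and 1×K: price 14 ≤ 14, reach 1·11 + 1·6 = 17.
Best is 17.

17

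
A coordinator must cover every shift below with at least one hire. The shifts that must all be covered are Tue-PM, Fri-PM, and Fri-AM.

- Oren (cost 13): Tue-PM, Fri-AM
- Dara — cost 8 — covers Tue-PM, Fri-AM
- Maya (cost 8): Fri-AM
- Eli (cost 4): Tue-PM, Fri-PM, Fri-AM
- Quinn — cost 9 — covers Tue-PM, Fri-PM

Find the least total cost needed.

4

Eli alone covers Tue-PM, Fri-PM, Fri-AM — every shift.
Total cost: 4.
No cover costs less than 4.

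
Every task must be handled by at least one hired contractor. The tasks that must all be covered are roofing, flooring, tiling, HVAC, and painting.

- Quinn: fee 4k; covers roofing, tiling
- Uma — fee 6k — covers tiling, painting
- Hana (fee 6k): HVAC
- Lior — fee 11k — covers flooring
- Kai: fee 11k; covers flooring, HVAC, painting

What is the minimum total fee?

Choose Quinn and Kai: together they cover roofing, flooring, tiling, HVAC, painting — every task.
Total fee: 4 + 11 = 15.
No cover costs less than 15.

15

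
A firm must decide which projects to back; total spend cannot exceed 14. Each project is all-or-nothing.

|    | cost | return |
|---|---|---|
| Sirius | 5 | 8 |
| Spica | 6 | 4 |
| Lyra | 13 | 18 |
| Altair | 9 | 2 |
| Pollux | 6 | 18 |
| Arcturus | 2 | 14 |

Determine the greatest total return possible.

40

Spica + Pollux + Arcturus: cost 6 + 6 + 2 = 14 ≤ 14, return 4 + 18 + 14 = 36.
Sirius + Pollux + Arcturus: cost 5 + 6 + 2 = 13 ≤ 14, return 8 + 18 + 14 = 40.
Best is Sirius, Pollux, and Arcturus with total return 40.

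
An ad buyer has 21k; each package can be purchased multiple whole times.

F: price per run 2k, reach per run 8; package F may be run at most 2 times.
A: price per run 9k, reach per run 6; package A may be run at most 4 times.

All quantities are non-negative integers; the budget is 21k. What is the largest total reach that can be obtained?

F has the best ratio (8/2); taking only F gives at most 2×8 = 16 (stopped by the supply cap of 2).
Mixing does better — 2×F and 1×A: price 13 ≤ 21, reach 2·8 + 1·6 = 22.

22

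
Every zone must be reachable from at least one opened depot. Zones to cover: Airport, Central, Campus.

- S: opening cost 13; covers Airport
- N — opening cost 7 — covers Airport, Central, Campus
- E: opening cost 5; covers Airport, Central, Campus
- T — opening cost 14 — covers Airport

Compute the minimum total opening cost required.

E alone covers Airport, Central, Campus — every zone.
Total opening cost: 5.

5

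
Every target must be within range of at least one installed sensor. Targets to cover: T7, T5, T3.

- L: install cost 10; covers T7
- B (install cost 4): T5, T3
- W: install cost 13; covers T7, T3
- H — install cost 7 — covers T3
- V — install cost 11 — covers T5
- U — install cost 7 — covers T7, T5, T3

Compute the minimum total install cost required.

The greedy cost-per-new-target heuristic would pick B and U for 11, but a cheaper cover exists.
U alone covers T7, T5, T3 — every target.
Total install cost: 7.
No cover costs less than 7.

7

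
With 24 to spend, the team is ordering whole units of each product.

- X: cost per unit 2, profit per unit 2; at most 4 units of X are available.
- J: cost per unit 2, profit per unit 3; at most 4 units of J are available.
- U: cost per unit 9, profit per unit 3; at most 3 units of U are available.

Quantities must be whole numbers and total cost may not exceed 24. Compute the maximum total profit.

21

Take 3×X, 4×J, and 1×U: cost 23 ≤ 24, profit 3·2 + 4·3 + 1·3 = 21.
J has the best ratio (3/2) and is taken to its limit of 4; remaining capacity is filled optimally with the others.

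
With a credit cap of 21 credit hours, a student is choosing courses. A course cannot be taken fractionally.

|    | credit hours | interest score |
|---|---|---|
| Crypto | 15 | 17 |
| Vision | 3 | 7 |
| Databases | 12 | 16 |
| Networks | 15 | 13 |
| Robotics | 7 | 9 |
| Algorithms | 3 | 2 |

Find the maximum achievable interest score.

26

Databases + Robotics: credit hours 12 + 7 = 19 ≤ 21, interest score 16 + 9 = 25.
Crypto + Vision + Algorithms: credit hours 15 + 3 + 3 = 21 ≤ 21, interest score 17 + 7 + 2 = 26.
Vision + Databases + Algorithms: credit hours 3 + 12 + 3 = 18 ≤ 21, interest score 7 + 16 + 2 = 25.
Best is Crypto, Vision, and Algorithms with total interest score 26.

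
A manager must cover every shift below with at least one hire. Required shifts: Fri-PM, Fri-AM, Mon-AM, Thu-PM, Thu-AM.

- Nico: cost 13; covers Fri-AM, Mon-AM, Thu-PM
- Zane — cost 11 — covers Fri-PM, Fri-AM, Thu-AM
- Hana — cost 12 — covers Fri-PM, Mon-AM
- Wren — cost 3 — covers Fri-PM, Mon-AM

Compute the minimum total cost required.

This is an integer covering problem.
The greedy cost-per-new-shift heuristic would pick Wren, Zane, and Nico for 27, but a cheaper cover exists.
Choose Nico and Zane: together they cover Fri-PM, Fri-AM, Mon-AM, Thu-PM, Thu-AM — every shift.
Total cost: 13 + 11 = 24.
No cover costs less than 24.

24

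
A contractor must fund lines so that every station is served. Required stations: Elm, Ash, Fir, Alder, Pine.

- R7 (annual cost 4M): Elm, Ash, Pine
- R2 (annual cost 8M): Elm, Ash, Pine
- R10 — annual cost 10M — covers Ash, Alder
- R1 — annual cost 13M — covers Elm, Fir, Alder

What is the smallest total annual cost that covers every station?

Choose R7 and R1: together they cover Elm, Ash, Fir, Alder, Pine — every station.
Total annual cost: 4 + 13 = 17.
No cover costs less than 17.

17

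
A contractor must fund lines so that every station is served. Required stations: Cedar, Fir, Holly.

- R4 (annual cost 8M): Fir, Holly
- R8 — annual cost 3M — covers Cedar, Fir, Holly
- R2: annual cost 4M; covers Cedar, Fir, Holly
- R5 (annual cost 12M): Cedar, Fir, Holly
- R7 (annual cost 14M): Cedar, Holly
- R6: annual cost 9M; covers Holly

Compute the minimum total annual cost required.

R8 alone covers Cedar, Fir, Holly — every station.
Total annual cost: 3.

3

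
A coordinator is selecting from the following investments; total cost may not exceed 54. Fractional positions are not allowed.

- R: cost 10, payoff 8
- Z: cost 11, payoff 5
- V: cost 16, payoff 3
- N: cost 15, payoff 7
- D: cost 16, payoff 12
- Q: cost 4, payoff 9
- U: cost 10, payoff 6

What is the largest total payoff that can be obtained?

40

Allowing fractional choices, the relaxed optimum would be about 41.5, but investments are indivisible.
R + N + D + Q: cost 10 + 15 + 16 + 4 = 45 ≤ 54, payoff 8 + 7 + 12 + 9 = 36.
R + D + Q + U: cost 10 + 16 + 4 + 10 = 40 ≤ 54, payoff 8 + 12 + 9 + 6 = 35.
R + Z + D + Q + U: cost 10 + 11 + 16 + 4 + 10 = 51 ≤ 54, payoff 8 + 5 + 12 + 9 + 6 = 40.
Best is R, Z, D, Q, and U with total payoff 40.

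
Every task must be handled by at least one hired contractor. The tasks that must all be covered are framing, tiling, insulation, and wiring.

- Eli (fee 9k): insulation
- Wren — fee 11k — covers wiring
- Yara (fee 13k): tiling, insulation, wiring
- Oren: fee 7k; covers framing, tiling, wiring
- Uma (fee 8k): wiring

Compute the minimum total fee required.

16

This is an integer covering problem.
Choose Eli and Oren: together they cover framing, tiling, insulation, wiring — every task.
Total fee: 9 + 7 = 16.
No cover costs less than 16.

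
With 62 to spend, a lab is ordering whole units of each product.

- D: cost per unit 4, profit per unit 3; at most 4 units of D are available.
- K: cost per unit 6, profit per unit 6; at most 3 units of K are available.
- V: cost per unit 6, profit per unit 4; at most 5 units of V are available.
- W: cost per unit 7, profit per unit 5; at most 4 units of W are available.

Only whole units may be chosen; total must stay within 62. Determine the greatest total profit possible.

50

This is a bounded integer knapsack.
K has the best ratio (6/6); taking only K gives at most 3×6 = 18 (stopped by the supply cap of 3).
Mixing does better — 4×D, 3×K, and 4×W: cost 62 ≤ 62, profit 4·3 + 3·6 + 4·5 = 50.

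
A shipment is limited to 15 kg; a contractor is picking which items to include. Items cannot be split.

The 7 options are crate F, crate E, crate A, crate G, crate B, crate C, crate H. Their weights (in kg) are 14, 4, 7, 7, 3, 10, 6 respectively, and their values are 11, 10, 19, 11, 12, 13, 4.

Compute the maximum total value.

41

Allowing fractional choices, the relaxed optimum would be about 42.6, but items are indivisible.
crate E + crate A + crate B: weight 4 + 7 + 3 = 14 ≤ 15, value 10 + 19 + 12 = 41.
crate A + crate B: weight 7 + 3 = 10 ≤ 15, value 19 + 12 = 31.
crate E + crate G + crate B: weight 4 + 7 + 3 = 14 ≤ 15, value 10 + 11 + 12 = 33.
Best is crate E, crate A, and crate B with total value 41.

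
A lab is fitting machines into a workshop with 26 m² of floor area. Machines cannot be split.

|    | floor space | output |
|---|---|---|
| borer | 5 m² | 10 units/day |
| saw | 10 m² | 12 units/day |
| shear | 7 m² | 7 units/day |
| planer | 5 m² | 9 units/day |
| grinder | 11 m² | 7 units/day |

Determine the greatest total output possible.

31

borer + saw + planer: floor space 5 + 10 + 5 = 20 ≤ 26, output 10 + 12 + 9 = 31.
borer + saw + shear: floor space 5 + 10 + 7 = 22 ≤ 26, output 10 + 12 + 7 = 29.
Best is borer, saw, and planer with total output 31.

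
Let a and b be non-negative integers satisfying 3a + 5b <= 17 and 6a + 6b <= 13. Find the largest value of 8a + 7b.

16

The continuous relaxation peaks at (2.17, 0) with value 17.33; rounding to a feasible lattice point costs some objective.
(a,b)=(2,0): 3·2+5·0=6≤17, 6·2+6·0=12≤13, objective 16.
(a,b)=(1,1): 3·1+5·1=8≤17, 6·1+6·1=12≤13, objective 15.
(a,b)=(1,0): 3·1+5·0=3≤17, 6·1+6·0=6≤13, objective 8.
Maximum is 16 at (a,b)=(2,0).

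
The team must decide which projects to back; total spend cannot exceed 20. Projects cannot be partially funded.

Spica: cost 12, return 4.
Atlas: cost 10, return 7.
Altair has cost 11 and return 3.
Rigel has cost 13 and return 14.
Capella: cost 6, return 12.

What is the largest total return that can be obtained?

26

Allowing fractional choices, the relaxed optimum would be about 26.7, but projects are indivisible.
Atlas + Capella: cost 10 + 6 = 16 ≤ 20, return 7 + 12 = 19.
Rigel + Capella: cost 13 + 6 = 19 ≤ 20, return 14 + 12 = 26.
Best is Rigel and Capella with total return 26.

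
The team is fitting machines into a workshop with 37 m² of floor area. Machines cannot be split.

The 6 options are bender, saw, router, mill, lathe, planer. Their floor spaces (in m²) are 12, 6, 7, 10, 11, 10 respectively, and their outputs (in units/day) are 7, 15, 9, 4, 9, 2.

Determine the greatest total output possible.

40

This is an integer program with binary decision variables.
saw + router + mill + lathe: floor space 6 + 7 + 10 + 11 = 34 ≤ 37, output 15 + 9 + 4 + 9 = 37.
bender + saw + router + lathe: floor space 12 + 6 + 7 + 11 = 36 ≤ 37, output 7 + 15 + 9 + 9 = 40.
Best is bender, saw, router, and lathe with total output 40.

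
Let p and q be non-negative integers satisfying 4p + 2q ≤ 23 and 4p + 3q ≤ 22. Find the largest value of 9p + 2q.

Relaxing integrality, the LP optimum is 49.50 at (p,q) = (5.5, 0), which is not an integer point.
(p,q)=(5,0) is feasible, giving 45.
(p,q)=(4,1) is feasible, giving 38.
(p,q)=(4,0) is feasible, giving 36.
Maximum is 45 at (p,q)=(5,0).

45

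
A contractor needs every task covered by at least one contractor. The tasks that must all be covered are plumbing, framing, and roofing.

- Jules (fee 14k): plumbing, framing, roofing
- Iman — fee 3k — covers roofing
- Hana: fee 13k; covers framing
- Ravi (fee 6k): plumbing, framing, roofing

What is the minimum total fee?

6

Ravi alone covers plumbing, framing, roofing — every task.
Total fee: 6.
No cover costs less than 6.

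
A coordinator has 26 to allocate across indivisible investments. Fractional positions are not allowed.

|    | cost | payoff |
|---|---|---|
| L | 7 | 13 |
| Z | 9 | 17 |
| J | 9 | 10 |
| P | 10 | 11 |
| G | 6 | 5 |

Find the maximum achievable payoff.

Allowing fractional choices, the relaxed optimum would be about 41.1, but investments are indivisible.
L + Z + G: cost 7 + 9 + 6 = 22 ≤ 26, payoff 13 + 17 + 5 = 35.
L + Z + P: cost 7 + 9 + 10 = 26 ≤ 26, payoff 13 + 17 + 11 = 41.
L + Z + J: cost 7 + 9 + 9 = 25 ≤ 26, payoff 13 + 17 + 10 = 40.
Best is L, Z, and P with total payoff 41.

41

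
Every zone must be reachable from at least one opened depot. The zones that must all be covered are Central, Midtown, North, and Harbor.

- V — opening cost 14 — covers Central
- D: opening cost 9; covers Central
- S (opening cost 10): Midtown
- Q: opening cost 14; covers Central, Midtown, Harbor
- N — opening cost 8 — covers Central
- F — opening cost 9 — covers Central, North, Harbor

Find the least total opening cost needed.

Choose S and F: together they cover Central, Midtown, North, Harbor — every zone.
Total opening cost: 10 + 9 = 19.

19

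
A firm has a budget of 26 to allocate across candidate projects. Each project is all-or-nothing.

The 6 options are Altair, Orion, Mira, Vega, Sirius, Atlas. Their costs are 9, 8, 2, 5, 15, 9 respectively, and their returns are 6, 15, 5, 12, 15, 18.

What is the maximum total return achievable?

50

This is an integer program with binary decision variables.
Allowing fractional choices, the relaxed optimum would be about 52.0, but projects are indivisible.
Orion + Vega + Atlas: cost 8 + 5 + 9 = 22 ≤ 26, return 15 + 12 + 18 = 45.
Altair + Mira + Vega + Atlas: cost 9 + 2 + 5 + 9 = 25 ≤ 26, return 6 + 5 + 12 + 18 = 41.
Orion + Mira + Vega + Atlas: cost 8 + 2 + 5 + 9 = 24 ≤ 26, return 15 + 5 + 12 + 18 = 50.
Best is Orion, Mira, Vega, and Atlas with total return 50.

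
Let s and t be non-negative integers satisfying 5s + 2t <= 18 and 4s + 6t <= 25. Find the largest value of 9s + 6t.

The continuous relaxation peaks at (2.64, 2.41) with value 38.18; rounding to a feasible lattice point costs some objective.
(s,t)=(3,1): 5·3+2·1=17≤18, 4·3+6·1=18≤25, objective 33.
(s,t)=(2,2): 5·2+2·2=14≤18, 4·2+6·2=20≤25, objective 30.
No feasible integer point exceeds 33.

33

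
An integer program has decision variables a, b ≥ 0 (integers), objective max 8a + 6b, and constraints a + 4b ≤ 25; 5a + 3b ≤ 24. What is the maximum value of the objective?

(a,b)=(1,6) is feasible, giving 44.
(a,b)=(2,4) is feasible, giving 40.
(a,b)=(1,5) is feasible, giving 38.
No feasible integer point exceeds 44.

44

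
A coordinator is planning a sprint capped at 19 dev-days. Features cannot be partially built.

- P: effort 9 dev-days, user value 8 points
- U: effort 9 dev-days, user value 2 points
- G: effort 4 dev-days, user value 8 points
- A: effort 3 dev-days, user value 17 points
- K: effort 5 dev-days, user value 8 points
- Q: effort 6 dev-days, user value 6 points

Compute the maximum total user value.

Allowing fractional choices, the relaxed optimum would be about 39.9, but features are indivisible.
G + A + K + Q: effort 4 + 3 + 5 + 6 = 18 ≤ 19, user value 8 + 17 + 8 + 6 = 39.
G + A + K: effort 4 + 3 + 5 = 12 ≤ 19, user value 8 + 17 + 8 = 33.
P + G + A: effort 9 + 4 + 3 = 16 ≤ 19, user value 8 + 8 + 17 = 33.
Best is G, A, K, and Q with total user value 39.

39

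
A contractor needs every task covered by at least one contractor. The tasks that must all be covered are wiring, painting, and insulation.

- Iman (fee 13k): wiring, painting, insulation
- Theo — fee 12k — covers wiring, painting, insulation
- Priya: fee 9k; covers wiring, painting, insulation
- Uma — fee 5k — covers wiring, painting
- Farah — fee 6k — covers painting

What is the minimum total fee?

9

The greedy cost-per-new-task heuristic would pick Uma and Priya for 14, but a cheaper cover exists.
Priya alone covers wiring, painting, insulation — every task.
Total fee: 9.
No cover costs less than 9.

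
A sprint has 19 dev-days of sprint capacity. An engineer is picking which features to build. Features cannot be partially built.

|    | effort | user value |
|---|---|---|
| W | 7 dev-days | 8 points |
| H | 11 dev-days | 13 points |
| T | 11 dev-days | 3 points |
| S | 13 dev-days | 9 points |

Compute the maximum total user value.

Allowing fractional choices, the relaxed optimum would be about 21.7, but features are indivisible.
W + H: effort 7 + 11 = 18 ≤ 19, user value 8 + 13 = 21.
H: effort 11 ≤ 19, user value 13.
Best is W and H with total user value 21.

21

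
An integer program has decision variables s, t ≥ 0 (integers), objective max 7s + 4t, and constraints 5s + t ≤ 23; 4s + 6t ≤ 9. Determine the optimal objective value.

14

The continuous relaxation peaks at (2.25, 0) with value 15.75; rounding to a feasible lattice point costs some objective.
(s,t)=(2,0): 5·2+1·0=10≤23, 4·2+6·0=8≤9, objective 14.
(s,t)=(1,0): 5·1+1·0=5≤23, 4·1+6·0=4≤9, objective 7.
Maximum is 14 at (s,t)=(2,0).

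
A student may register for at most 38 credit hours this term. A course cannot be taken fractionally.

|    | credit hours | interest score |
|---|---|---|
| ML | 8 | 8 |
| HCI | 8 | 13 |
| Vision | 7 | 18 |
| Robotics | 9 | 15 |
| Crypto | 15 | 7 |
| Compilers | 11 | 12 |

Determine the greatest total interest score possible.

58

Take HCI, Vision, Robotics, and Compilers: credit hours 8 + 7 + 9 + 11 = 35 ≤ 38, interest score 13 + 18 + 15 + 12 = 58.
No other feasible combination does better.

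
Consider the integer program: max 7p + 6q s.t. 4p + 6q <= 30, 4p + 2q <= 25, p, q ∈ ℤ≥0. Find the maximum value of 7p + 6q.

(p,q)=(6,0): 4·6+6·0=24≤30, 4·6+2·0=24≤25, objective 42.
(p,q)=(5,1): 4·5+6·1=26≤30, 4·5+2·1=22≤25, objective 41.
(p,q)=(4,2): 4·4+6·2=28≤30, 4·4+2·2=20≤25, objective 40.
The best lattice point is (6,0), giving 42.

42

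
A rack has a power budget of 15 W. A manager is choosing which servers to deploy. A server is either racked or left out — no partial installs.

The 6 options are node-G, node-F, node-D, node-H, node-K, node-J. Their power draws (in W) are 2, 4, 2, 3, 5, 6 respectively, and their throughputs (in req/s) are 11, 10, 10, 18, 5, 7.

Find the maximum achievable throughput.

49

This is an integer program with binary decision variables.
node-G + node-D + node-H + node-J: power draw 2 + 2 + 3 + 6 = 13 ≤ 15, throughput 11 + 10 + 18 + 7 = 46.
node-G + node-F + node-D + node-H: power draw 2 + 4 + 2 + 3 = 11 ≤ 15, throughput 11 + 10 + 10 + 18 = 49.
Best is node-G, node-F, node-D, and node-H with total throughput 49.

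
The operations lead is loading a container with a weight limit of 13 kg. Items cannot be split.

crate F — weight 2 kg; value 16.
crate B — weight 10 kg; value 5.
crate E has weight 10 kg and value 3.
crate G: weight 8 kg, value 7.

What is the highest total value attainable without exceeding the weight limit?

23

Allowing fractional choices, the relaxed optimum would be about 24.5, but items are indivisible.
crate F + crate B: weight 2 + 10 = 12 ≤ 13, value 16 + 5 = 21.
crate F + crate G: weight 2 + 8 = 10 ≤ 13, value 16 + 7 = 23.
crate F + crate E: weight 2 + 10 = 12 ≤ 13, value 16 + 3 = 19.
Best is crate F and crate G with total value 23.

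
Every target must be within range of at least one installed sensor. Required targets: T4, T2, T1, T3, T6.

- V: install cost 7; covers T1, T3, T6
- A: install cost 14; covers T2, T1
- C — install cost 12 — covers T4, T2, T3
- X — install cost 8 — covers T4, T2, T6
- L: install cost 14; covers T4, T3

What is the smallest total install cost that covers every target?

15

This is a weighted set-cover instance.
Choose V and X: together they cover T4, T2, T1, T3, T6 — every target.
Total install cost: 7 + 8 = 15.
No cover costs less than 15.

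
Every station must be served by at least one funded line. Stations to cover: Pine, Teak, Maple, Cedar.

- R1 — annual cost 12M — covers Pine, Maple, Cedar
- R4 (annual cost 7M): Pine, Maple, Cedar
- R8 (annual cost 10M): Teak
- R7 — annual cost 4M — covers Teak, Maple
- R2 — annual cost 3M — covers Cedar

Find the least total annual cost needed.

11

The greedy cost-per-new-station heuristic would pick R7, R2, and R4 for 14, but a cheaper cover exists.
Choose R4 and R7: together they cover Pine, Teak, Maple, Cedar — every station.
Total annual cost: 7 + 4 = 11.
No cover costs less than 11.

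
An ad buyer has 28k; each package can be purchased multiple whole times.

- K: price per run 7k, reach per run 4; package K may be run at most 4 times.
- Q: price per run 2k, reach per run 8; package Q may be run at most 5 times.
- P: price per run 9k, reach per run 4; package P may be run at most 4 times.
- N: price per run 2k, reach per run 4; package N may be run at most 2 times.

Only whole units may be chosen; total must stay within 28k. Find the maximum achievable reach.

56

Take 2×K, 5×Q, and 2×N: price 28 ≤ 28, reach 2·4 + 5·8 + 2·4 = 56.
Q has the best ratio (8/2) and is taken to its limit of 5; remaining capacity is filled optimally with the others.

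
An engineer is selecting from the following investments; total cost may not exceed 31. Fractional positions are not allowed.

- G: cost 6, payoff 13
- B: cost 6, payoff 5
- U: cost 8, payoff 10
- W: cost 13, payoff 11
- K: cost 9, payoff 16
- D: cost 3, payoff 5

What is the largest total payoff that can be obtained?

45

Take G, W, K, and D: cost 6 + 13 + 9 + 3 = 31 ≤ 31, payoff 13 + 11 + 16 + 5 = 45.
No other feasible combination does better.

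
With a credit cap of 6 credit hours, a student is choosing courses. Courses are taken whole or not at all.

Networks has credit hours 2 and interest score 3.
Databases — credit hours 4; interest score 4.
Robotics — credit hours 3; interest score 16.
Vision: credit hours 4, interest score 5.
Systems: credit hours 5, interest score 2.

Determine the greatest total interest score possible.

19

Treat it as a binary knapsack problem.
Networks + Robotics: credit hours 2 + 3 = 5 ≤ 6, interest score 3 + 16 = 19.
Robotics: credit hours 3 ≤ 6, interest score 16.
Best is Networks and Robotics with total interest score 19.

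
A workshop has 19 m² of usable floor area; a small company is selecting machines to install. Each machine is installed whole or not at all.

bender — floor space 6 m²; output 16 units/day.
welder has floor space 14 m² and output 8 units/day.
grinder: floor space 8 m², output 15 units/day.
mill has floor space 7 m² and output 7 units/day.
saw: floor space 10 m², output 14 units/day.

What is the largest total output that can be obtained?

31

Take bender and grinder: floor space 6 + 8 = 14 ≤ 19, output 16 + 15 = 31.
No other feasible combination does better.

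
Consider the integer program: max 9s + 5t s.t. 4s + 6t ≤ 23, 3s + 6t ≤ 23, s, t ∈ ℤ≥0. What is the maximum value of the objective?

The continuous relaxation peaks at (5.75, 0) with value 51.75; rounding to a feasible lattice point costs some objective.
(s,t)=(5,0): 4·5+6·0=20≤23, 3·5+6·0=15≤23, objective 45.
(s,t)=(4,1): 4·4+6·1=22≤23, 3·4+6·1=18≤23, objective 41.
Maximum is 45 at (s,t)=(5,0).

45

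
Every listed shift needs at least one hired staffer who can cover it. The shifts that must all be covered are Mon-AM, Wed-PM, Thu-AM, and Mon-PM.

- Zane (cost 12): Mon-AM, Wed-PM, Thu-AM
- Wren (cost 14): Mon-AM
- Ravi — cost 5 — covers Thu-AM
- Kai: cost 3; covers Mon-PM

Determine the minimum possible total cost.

This is a weighted set-cover instance.
Choose Zane and Kai: together they cover Mon-AM, Wed-PM, Thu-AM, Mon-PM — every shift.
Total cost: 12 + 3 = 15.
No cover costs less than 15.

15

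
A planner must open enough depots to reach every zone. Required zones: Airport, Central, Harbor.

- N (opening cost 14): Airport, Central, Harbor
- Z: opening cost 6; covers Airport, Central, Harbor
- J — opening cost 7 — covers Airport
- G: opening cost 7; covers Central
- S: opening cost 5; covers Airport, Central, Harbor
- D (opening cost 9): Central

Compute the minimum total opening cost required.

5

This is a weighted set-cover instance.
S alone covers Airport, Central, Harbor — every zone.
Total opening cost: 5.
No cover costs less than 5.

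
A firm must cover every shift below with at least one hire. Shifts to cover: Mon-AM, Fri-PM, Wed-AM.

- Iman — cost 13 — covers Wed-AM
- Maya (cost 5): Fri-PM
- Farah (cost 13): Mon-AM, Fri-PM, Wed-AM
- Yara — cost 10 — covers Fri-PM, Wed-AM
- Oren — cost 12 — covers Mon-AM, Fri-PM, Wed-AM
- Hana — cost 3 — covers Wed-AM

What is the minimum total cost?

The greedy cost-per-new-shift heuristic would pick Hana, Maya, and Oren for 20, but a cheaper cover exists.
Oren alone covers Mon-AM, Fri-PM, Wed-AM — every shift.
Total cost: 12.
No cover costs less than 12.

12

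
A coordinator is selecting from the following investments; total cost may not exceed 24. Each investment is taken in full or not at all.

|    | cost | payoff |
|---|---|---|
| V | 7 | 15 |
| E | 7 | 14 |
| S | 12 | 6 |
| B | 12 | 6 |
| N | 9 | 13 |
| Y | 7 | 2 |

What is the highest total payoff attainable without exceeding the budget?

Allowing fractional choices, the relaxed optimum would be about 42.5, but investments are indivisible.
V + E + N: cost 7 + 7 + 9 = 23 ≤ 24, payoff 15 + 14 + 13 = 42.
V + N + Y: cost 7 + 9 + 7 = 23 ≤ 24, payoff 15 + 13 + 2 = 30.
V + E + Y: cost 7 + 7 + 7 = 21 ≤ 24, payoff 15 + 14 + 2 = 31.
Best is V, E, and N with total payoff 42.

42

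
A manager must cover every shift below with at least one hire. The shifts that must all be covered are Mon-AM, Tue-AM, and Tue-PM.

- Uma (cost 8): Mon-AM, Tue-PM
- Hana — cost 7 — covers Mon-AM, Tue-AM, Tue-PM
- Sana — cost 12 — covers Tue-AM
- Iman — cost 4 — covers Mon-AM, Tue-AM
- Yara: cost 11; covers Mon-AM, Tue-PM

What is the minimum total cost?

This is an integer covering problem.
The greedy cost-per-new-shift heuristic would pick Iman and Hana for 11, but a cheaper cover exists.
Hana alone covers Mon-AM, Tue-AM, Tue-PM — every shift.
Total cost: 7.
No cover costs less than 7.

7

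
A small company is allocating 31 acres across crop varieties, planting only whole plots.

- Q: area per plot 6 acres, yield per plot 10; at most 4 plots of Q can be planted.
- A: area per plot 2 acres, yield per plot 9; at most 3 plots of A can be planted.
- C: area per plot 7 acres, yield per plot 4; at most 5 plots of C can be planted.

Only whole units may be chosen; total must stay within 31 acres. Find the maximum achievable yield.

67

This is a bounded integer knapsack.
3×Q, 3×A, and 1×C: area 31 ≤ 31, yield 3·10 + 3·9 + 1·4 = 61.
4×Q and 3×A: area 30 ≤ 31, yield 4·10 + 3·9 = 67.
Best is 67.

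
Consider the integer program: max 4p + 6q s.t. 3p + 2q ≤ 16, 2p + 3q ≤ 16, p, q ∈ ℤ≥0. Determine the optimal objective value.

(p,q)=(2,4): 3·2+2·4=14≤16, 2·2+3·4=16≤16, objective 32.
(p,q)=(3,3): 3·3+2·3=15≤16, 2·3+3·3=15≤16, objective 30.
The best lattice point is (2,4), giving 32.

32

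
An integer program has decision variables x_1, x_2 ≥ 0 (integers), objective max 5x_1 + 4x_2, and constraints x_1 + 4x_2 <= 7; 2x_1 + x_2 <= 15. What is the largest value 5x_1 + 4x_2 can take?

(x_1,x_2)=(7,0): 1·7+4·0=7≤7, 2·7+1·0=14≤15, objective 35.
(x_1,x_2)=(6,0): 1·6+4·0=6≤7, 2·6+1·0=12≤15, objective 30.
The best lattice point is (7,0), giving 35.

35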